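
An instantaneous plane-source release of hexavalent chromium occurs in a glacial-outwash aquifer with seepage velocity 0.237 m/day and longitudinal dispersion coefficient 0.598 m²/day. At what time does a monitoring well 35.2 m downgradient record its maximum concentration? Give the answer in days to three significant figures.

For the 1D instantaneous-source solution, setting ∂C/∂t = 0 at fixed x gives v²t² + 2Dt − x² = 0, so t = (√(D² + v²x²) − D)/v².
√(D² + v²x²) = √(0.598² + 0.237² × 35.2²) = 8.364; v² = 0.056169.
t = (8.364 − 0.598)/0.056169 = 138 days (vs. the pure-advection estimate x/v = 149 d).

138 days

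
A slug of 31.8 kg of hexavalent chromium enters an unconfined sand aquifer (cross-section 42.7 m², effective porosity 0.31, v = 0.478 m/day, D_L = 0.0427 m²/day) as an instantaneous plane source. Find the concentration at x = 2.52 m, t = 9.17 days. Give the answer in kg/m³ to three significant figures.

For an instantaneous plane source, C(x,t) = M/(n_e·A·√(4πDt)) · exp(−(x−vt)²/(4Dt)), with n_e·A the pore (flow) area.
Plume center vt = 0.478 × 9.17 = 4.38326 m, so the well at 2.52 m is 1.86326 m upgradient of the peak.
√(4πDt) = 2.218 m, giving peak height M/(n_e·A·√(4πDt)) = 31.8/(0.31 × 42.7 × 2.218) = 1.083 kg/m³.
(x−vt)²/(4Dt) = (-1.86326)²/(4 × 0.0427 × 9.17) = 2.217; exp(−2.217) = 0.1089.
C = 1.083 × 0.1089 = 0.118 kg/m³.

0.118 kg/m³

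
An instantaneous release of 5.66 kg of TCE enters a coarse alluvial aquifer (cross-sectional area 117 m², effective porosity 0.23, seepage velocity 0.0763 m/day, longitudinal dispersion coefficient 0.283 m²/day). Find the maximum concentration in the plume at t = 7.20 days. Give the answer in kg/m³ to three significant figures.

The peak of an instantaneous 1D plume sits at x = vt; there the Gaussian factor is 1 and C_max = M/(n_e·A·√(4πDt)), where n_e·A is the pore area the mass is dissolved in.
√(4πDt) = √(4π × 0.283 × 7.20) = 5.060 m, so C_max = 5.66/(0.23 × 117 × 5.060) = 0.0416 kg/m³.

0.0416 kg/m³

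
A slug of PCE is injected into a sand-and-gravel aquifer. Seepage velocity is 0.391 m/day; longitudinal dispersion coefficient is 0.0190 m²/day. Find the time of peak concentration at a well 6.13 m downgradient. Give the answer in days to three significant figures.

15.6 days

For the 1D instantaneous-source solution, setting ∂C/∂t = 0 at fixed x gives v²t² + 2Dt − x² = 0, so t = (√(D² + v²x²) − D)/v².
√(D² + v²x²) = √(0.0190² + 0.391² × 6.13²) = 2.397; v² = 0.152881.
t = (2.397 − 0.0190)/0.152881 = 15.6 days (vs. the pure-advection estimate x/v = 15.7 d).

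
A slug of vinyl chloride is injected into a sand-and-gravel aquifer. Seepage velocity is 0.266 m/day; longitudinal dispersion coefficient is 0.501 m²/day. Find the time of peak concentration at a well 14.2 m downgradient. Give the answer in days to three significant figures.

46.8 days

For the 1D instantaneous-source solution, setting ∂C/∂t = 0 at fixed x gives v²t² + 2Dt − x² = 0, so t = (√(D² + v²x²) − D)/v².
√(D² + v²x²) = √(0.501² + 0.266² × 14.2²) = 3.810; v² = 0.070756.
t = (3.810 − 0.501)/0.070756 = 46.8 days (vs. the pure-advection estimate x/v = 53.4 d).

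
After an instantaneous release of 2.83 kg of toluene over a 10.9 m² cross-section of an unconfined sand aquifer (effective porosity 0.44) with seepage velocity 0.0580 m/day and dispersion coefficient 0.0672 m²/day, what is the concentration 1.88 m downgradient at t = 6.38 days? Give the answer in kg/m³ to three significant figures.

0.0673 kg/m³

For an instantaneous plane source, C(x,t) = M/(n_e·A·√(4πDt)) · exp(−(x−vt)²/(4Dt)), with n_e·A the pore (flow) area.
Plume center vt = 0.0580 × 6.38 = 0.37004 m, so the well at 1.88 m is 1.50996 m downgradient of the peak.
√(4πDt) = 2.321 m, giving peak height M/(n_e·A·√(4πDt)) = 2.83/(0.44 × 10.9 × 2.321) = 0.2542 kg/m³.
(x−vt)²/(4Dt) = (1.50996)²/(4 × 0.0672 × 6.38) = 1.329; exp(−1.329) = 0.2647.
C = 0.2542 × 0.2647 = 0.0673 kg/m³.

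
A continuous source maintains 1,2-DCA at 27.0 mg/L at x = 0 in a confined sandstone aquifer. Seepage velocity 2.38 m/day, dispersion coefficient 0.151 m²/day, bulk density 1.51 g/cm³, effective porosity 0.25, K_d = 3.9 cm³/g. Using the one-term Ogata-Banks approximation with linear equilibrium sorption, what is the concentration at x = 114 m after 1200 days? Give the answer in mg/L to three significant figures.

19.6 mg/L

Retardation factor R = 1 + ρ_b·K_d/n = 1 + 1.51 × 3.9/0.25 = 24.56.
Sorption retards both mechanisms: v_R = v/R = 0.09691 m/day, D_R = D/R = 0.006148 m²/day.
v_R·t = 0.09691 × 1200 = 116.292 m; 2√(D_R t) = 5.432 m; argument = (114 − 116.292)/5.432 = -0.4219.
C = C₀ × ½·erfc(-0.4219) = 27.0 × 0.7246 = 19.6 mg/L.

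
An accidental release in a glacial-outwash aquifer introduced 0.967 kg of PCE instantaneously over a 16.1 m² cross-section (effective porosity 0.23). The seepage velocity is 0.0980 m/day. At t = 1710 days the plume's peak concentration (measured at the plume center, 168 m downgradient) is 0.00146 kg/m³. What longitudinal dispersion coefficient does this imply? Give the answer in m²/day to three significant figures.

At the plume center C_max = M/(n_e·A·√(4πDt)), so D = M²/(4πt·(n_e·A·C_max)²).
n_e·A·C_max = 0.23 × 16.1 × 0.00146 = 0.005406 kg/m.
D = 0.967²/(4π × 1710 × 0.005406²) = 1.49 m²/day.

1.49 m²/day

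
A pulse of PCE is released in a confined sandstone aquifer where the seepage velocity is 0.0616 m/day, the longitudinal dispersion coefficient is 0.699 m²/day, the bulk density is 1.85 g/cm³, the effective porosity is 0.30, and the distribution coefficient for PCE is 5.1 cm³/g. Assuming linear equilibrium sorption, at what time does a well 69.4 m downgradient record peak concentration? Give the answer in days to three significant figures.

31100 days

Retardation factor R = 1 + ρ_b·K_d/n = 1 + 1.85 × 5.1/0.30 = 32.45.
Sorption retards both mechanisms: v_R = v/R = 0.001898 m/day, D_R = D/R = 0.02154 m²/day.
Peak time from v_R²t² + 2D_R t − x² = 0: t = (√(D_R² + v_R²x²) − D_R)/v_R².
√(D_R² + v_R²x²) = √(0.02154² + 0.001898² × 69.4²) = 0.1335; v_R² = 3.602e-06.
t = (0.1335 − 0.02154)/3.602e-06 = 31100 days.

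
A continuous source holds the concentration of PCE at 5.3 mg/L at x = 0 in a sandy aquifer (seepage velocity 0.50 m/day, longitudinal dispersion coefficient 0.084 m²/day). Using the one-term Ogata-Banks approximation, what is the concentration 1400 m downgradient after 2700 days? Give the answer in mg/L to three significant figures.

For a continuous step input, C/C₀ ≈ ½·erfc((x−vt)/(2√(Dt))).
vt = 0.50 × 2700 = 1350 m and 2√(Dt) = 2√(0.084 × 2700) = 30.12 m.
Argument (x−vt)/(2√(Dt)) = (1400 − 1350)/30.12 = 1.660; ½·erfc(1.660) = 0.009448.
C = 5.3 × 0.009448 = 0.0501 mg/L.

0.0501 mg/L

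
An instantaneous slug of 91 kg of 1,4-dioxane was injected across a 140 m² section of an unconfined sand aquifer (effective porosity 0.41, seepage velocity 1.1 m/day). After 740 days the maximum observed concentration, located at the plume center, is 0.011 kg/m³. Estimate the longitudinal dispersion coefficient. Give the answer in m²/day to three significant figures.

2.23 m²/day

At the plume center C_max = M/(n_e·A·√(4πDt)), so D = M²/(4πt·(n_e·A·C_max)²).
n_e·A·C_max = 0.41 × 140 × 0.011 = 0.6314 kg/m.
D = 91²/(4π × 740 × 0.6314²) = 2.23 m²/day.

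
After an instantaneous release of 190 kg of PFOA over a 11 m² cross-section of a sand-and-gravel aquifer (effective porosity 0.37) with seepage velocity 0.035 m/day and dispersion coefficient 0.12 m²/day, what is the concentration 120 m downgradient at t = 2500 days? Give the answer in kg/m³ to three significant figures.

0.315 kg/m³

For an instantaneous plane source, C(x,t) = M/(n_e·A·√(4πDt)) · exp(−(x−vt)²/(4Dt)), with n_e·A the pore (flow) area.
Plume center vt = 0.035 × 2500 = 87.5 m, so the well at 120 m is 32.5 m downgradient of the peak.
√(4πDt) = 61.40 m, giving peak height M/(n_e·A·√(4πDt)) = 190/(0.37 × 11 × 61.40) = 0.7603 kg/m³.
(x−vt)²/(4Dt) = (32.5)²/(4 × 0.12 × 2500) = 0.8802; exp(−0.8802) = 0.4147.
C = 0.7603 × 0.4147 = 0.315 kg/m³.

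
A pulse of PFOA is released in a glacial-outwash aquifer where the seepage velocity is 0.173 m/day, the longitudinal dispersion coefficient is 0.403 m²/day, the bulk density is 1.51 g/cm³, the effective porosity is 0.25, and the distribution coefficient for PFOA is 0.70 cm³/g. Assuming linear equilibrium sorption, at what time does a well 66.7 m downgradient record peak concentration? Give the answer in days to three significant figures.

1950 days

Retardation factor R = 1 + ρ_b·K_d/n = 1 + 1.51 × 0.70/0.25 = 5.228.
Sorption retards both mechanisms: v_R = v/R = 0.03309 m/day, D_R = D/R = 0.07708 m²/day.
Peak time from v_R²t² + 2D_R t − x² = 0: t = (√(D_R² + v_R²x²) − D_R)/v_R².
√(D_R² + v_R²x²) = √(0.07708² + 0.03309² × 66.7²) = 2.208; v_R² = 0.001095.
t = (2.208 − 0.07708)/0.001095 = 1950 days.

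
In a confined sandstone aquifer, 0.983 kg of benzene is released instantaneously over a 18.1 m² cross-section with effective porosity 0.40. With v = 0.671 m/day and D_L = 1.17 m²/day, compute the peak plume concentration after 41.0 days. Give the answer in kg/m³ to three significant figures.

0.00553 kg/m³

The peak of an instantaneous 1D plume sits at x = vt; there the Gaussian factor is 1 and C_max = M/(n_e·A·√(4πDt)), where n_e·A is the pore area the mass is dissolved in.
√(4πDt) = √(4π × 1.17 × 41.0) = 24.55 m, so C_max = 0.983/(0.40 × 18.1 × 24.55) = 0.00553 kg/m³.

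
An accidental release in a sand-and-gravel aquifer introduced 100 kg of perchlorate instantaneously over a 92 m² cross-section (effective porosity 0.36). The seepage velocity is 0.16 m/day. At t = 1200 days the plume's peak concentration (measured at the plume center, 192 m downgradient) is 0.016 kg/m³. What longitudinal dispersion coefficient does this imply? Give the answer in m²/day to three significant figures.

2.36 m²/day

At the plume center C_max = M/(n_e·A·√(4πDt)), so D = M²/(4πt·(n_e·A·C_max)²).
n_e·A·C_max = 0.36 × 92 × 0.016 = 0.5299 kg/m.
D = 100²/(4π × 1200 × 0.5299²) = 2.36 m²/day.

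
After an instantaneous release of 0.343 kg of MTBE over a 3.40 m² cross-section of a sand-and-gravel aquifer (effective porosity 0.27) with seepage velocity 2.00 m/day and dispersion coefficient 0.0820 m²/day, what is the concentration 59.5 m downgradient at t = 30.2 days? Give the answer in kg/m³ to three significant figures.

0.0617 kg/m³

For an instantaneous plane source, C(x,t) = M/(n_e·A·√(4πDt)) · exp(−(x−vt)²/(4Dt)), with n_e·A the pore (flow) area.
Plume center vt = 2.00 × 30.2 = 60.4 m, so the well at 59.5 m is 0.9 m upgradient of the peak.
√(4πDt) = 5.578 m, giving peak height M/(n_e·A·√(4πDt)) = 0.343/(0.27 × 3.40 × 5.578) = 0.06698 kg/m³.
(x−vt)²/(4Dt) = (-0.9)²/(4 × 0.0820 × 30.2) = 0.08177; exp(−0.08177) = 0.9215.
C = 0.06698 × 0.9215 = 0.0617 kg/m³.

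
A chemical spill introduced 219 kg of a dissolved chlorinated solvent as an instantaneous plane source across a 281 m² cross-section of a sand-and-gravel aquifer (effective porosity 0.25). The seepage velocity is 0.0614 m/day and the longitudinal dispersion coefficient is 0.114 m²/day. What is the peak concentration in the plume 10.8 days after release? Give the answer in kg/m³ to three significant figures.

0.793 kg/m³

The peak of an instantaneous 1D plume sits at x = vt; there the Gaussian factor is 1 and C_max = M/(n_e·A·√(4πDt)), where n_e·A is the pore area the mass is dissolved in.
√(4πDt) = √(4π × 0.114 × 10.8) = 3.933 m, so C_max = 219/(0.25 × 281 × 3.933) = 0.793 kg/m³.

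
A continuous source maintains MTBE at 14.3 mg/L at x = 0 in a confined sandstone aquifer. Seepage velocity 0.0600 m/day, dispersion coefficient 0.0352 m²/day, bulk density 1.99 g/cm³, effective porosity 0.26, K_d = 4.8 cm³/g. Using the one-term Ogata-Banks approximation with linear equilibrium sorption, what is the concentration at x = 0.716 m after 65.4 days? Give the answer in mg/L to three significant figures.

Retardation factor R = 1 + ρ_b·K_d/n = 1 + 1.99 × 4.8/0.26 = 37.74.
Sorption retards both mechanisms: v_R = v/R = 0.001590 m/day, D_R = D/R = 0.0009327 m²/day.
v_R·t = 0.001590 × 65.4 = 0.103986 m; 2√(D_R t) = 0.4940 m; argument = (0.716 − 0.103986)/0.4940 = 1.239.
C = C₀ × ½·erfc(1.239) = 14.3 × 0.03987 = 0.570 mg/L.

0.570 mg/L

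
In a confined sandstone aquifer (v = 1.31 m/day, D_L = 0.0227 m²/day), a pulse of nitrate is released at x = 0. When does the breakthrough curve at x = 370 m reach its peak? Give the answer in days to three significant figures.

282 days

For the 1D instantaneous-source solution, setting ∂C/∂t = 0 at fixed x gives v²t² + 2Dt − x² = 0, so t = (√(D² + v²x²) − D)/v².
√(D² + v²x²) = √(0.0227² + 1.31² × 370²) = 484.7; v² = 1.7161.
t = (484.7 − 0.0227)/1.7161 = 282 days (vs. the pure-advection estimate x/v = 282 d).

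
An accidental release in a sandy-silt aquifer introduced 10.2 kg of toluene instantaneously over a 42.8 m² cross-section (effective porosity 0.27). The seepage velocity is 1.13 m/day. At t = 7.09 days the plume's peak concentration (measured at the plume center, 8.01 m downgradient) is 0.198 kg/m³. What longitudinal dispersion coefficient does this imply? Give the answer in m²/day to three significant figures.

At the plume center C_max = M/(n_e·A·√(4πDt)), so D = M²/(4πt·(n_e·A·C_max)²).
n_e·A·C_max = 0.27 × 42.8 × 0.198 = 2.288 kg/m.
D = 10.2²/(4π × 7.09 × 2.288²) = 0.223 m²/day.

0.223 m²/day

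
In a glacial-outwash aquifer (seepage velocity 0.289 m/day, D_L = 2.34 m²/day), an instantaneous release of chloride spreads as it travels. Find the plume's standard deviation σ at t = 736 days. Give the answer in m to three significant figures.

58.7 m

Dispersive spreading gives a Gaussian with σ² = 2Dt; advection only shifts the center.
σ = √(2 × 2.34 × 736) = 58.7 m.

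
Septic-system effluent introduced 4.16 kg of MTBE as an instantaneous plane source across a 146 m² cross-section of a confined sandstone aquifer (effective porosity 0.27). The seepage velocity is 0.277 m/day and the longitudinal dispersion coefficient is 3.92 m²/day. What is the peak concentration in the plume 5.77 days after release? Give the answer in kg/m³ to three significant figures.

The peak of an instantaneous 1D plume sits at x = vt; there the Gaussian factor is 1 and C_max = M/(n_e·A·√(4πDt)), where n_e·A is the pore area the mass is dissolved in.
√(4πDt) = √(4π × 3.92 × 5.77) = 16.86 m, so C_max = 4.16/(0.27 × 146 × 16.86) = 0.00626 kg/m³.

0.00626 kg/m³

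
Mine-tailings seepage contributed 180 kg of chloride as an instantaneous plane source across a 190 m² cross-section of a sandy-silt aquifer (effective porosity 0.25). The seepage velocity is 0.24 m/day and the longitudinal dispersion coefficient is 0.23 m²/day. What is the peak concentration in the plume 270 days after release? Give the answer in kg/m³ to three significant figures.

The peak of an instantaneous 1D plume sits at x = vt; there the Gaussian factor is 1 and C_max = M/(n_e·A·√(4πDt)), where n_e·A is the pore area the mass is dissolved in.
√(4πDt) = √(4π × 0.23 × 270) = 27.94 m, so C_max = 180/(0.25 × 190 × 27.94) = 0.136 kg/m³.

0.136 kg/m³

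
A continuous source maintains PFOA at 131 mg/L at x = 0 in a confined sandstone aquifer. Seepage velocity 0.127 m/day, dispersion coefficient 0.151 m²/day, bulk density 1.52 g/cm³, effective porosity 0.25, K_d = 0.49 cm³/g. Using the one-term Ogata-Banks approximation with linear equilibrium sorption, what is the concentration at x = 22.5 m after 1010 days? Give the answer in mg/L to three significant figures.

114 mg/L

Retardation factor R = 1 + ρ_b·K_d/n = 1 + 1.52 × 0.49/0.25 = 3.979.
Sorption retards both mechanisms: v_R = v/R = 0.03192 m/day, D_R = D/R = 0.03795 m²/day.
v_R·t = 0.03192 × 1010 = 32.2392 m; 2√(D_R t) = 12.38 m; argument = (22.5 − 32.2392)/12.38 = -0.7867.
C = C₀ × ½·erfc(-0.7867) = 131 × 0.8671 = 114 mg/L.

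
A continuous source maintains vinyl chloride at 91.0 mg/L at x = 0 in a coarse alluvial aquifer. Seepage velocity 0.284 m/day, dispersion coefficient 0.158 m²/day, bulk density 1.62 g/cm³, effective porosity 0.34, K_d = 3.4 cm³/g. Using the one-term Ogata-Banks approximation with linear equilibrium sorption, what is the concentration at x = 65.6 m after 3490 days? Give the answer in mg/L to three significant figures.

Retardation factor R = 1 + ρ_b·K_d/n = 1 + 1.62 × 3.4/0.34 = 17.20.
Sorption retards both mechanisms: v_R = v/R = 0.01651 m/day, D_R = D/R = 0.009186 m²/day.
v_R·t = 0.01651 × 3490 = 57.6199 m; 2√(D_R t) = 11.32 m; argument = (65.6 − 57.6199)/11.32 = 0.7050.
C = C₀ × ½·erfc(0.7050) = 91.0 × 0.1594 = 14.5 mg/L.

14.5 mg/L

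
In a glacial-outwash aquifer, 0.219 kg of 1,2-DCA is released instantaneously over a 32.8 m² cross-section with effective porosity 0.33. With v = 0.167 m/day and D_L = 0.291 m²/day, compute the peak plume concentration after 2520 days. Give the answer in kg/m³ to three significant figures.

The peak of an instantaneous 1D plume sits at x = vt; there the Gaussian factor is 1 and C_max = M/(n_e·A·√(4πDt)), where n_e·A is the pore area the mass is dissolved in.
√(4πDt) = √(4π × 0.291 × 2520) = 96.00 m, so C_max = 0.219/(0.33 × 32.8 × 96.00) = 0.000211 kg/m³.

0.000211 kg/m³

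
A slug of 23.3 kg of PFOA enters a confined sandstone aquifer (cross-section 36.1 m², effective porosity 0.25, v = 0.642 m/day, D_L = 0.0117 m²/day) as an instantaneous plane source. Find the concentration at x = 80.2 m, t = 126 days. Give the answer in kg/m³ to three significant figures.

For an instantaneous plane source, C(x,t) = M/(n_e·A·√(4πDt)) · exp(−(x−vt)²/(4Dt)), with n_e·A the pore (flow) area.
Plume center vt = 0.642 × 126 = 80.892 m, so the well at 80.2 m is 0.692 m upgradient of the peak.
√(4πDt) = 4.304 m, giving peak height M/(n_e·A·√(4πDt)) = 23.3/(0.25 × 36.1 × 4.304) = 0.5998 kg/m³.
(x−vt)²/(4Dt) = (-0.692)²/(4 × 0.0117 × 126) = 0.08121; exp(−0.08121) = 0.9220.
C = 0.5998 × 0.9220 = 0.553 kg/m³.

0.553 kg/m³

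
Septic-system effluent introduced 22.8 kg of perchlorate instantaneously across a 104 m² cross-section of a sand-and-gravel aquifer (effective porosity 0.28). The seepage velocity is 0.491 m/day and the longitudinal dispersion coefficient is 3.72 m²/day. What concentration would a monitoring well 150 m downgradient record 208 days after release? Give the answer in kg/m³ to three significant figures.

For an instantaneous plane source, C(x,t) = M/(n_e·A·√(4πDt)) · exp(−(x−vt)²/(4Dt)), with n_e·A the pore (flow) area.
Plume center vt = 0.491 × 208 = 102.128 m, so the well at 150 m is 47.872 m downgradient of the peak.
√(4πDt) = 98.61 m, giving peak height M/(n_e·A·√(4πDt)) = 22.8/(0.28 × 104 × 98.61) = 0.007940 kg/m³.
(x−vt)²/(4Dt) = (47.872)²/(4 × 3.72 × 208) = 0.7405; exp(−0.7405) = 0.4769.
C = 0.007940 × 0.4769 = 0.00379 kg/m³.

0.00379 kg/m³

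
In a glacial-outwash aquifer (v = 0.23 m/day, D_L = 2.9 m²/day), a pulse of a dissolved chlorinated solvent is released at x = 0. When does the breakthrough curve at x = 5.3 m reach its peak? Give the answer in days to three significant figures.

4.65 days

For the 1D instantaneous-source solution, setting ∂C/∂t = 0 at fixed x gives v²t² + 2Dt − x² = 0, so t = (√(D² + v²x²) − D)/v².
√(D² + v²x²) = √(2.9² + 0.23² × 5.3²) = 3.146; v² = 0.0529.
t = (3.146 − 2.9)/0.0529 = 4.65 days (vs. the pure-advection estimate x/v = 23.0 d).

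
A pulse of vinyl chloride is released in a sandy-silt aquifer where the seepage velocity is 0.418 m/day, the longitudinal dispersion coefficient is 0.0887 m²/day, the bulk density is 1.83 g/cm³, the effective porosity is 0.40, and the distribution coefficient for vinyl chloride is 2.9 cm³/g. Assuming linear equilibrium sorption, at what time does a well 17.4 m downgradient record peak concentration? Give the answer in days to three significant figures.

587 days

Retardation factor R = 1 + ρ_b·K_d/n = 1 + 1.83 × 2.9/0.40 = 14.27.
Sorption retards both mechanisms: v_R = v/R = 0.02929 m/day, D_R = D/R = 0.006216 m²/day.
Peak time from v_R²t² + 2D_R t − x² = 0: t = (√(D_R² + v_R²x²) − D_R)/v_R².
√(D_R² + v_R²x²) = √(0.006216² + 0.02929² × 17.4²) = 0.5097; v_R² = 0.0008579.
t = (0.5097 − 0.006216)/0.0008579 = 587 days.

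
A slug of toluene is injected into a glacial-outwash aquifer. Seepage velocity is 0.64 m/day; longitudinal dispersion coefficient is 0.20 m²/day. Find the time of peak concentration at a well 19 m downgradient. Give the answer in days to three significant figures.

29.2 days

For the 1D instantaneous-source solution, setting ∂C/∂t = 0 at fixed x gives v²t² + 2Dt − x² = 0, so t = (√(D² + v²x²) − D)/v².
√(D² + v²x²) = √(0.20² + 0.64² × 19²) = 12.16; v² = 0.4096.
t = (12.16 − 0.20)/0.4096 = 29.2 days (vs. the pure-advection estimate x/v = 29.7 d).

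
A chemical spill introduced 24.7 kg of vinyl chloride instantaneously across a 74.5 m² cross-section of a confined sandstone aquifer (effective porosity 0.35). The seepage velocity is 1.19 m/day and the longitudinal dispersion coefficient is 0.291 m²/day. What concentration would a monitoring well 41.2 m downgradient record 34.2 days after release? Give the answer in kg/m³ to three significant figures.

0.0842 kg/m³

For an instantaneous plane source, C(x,t) = M/(n_e·A·√(4πDt)) · exp(−(x−vt)²/(4Dt)), with n_e·A the pore (flow) area.
Plume center vt = 1.19 × 34.2 = 40.698 m, so the well at 41.2 m is 0.502 m downgradient of the peak.
√(4πDt) = 11.18 m, giving peak height M/(n_e·A·√(4πDt)) = 24.7/(0.35 × 74.5 × 11.18) = 0.08473 kg/m³.
(x−vt)²/(4Dt) = (0.502)²/(4 × 0.291 × 34.2) = 0.006330; exp(−0.006330) = 0.9937.
C = 0.08473 × 0.9937 = 0.0842 kg/m³.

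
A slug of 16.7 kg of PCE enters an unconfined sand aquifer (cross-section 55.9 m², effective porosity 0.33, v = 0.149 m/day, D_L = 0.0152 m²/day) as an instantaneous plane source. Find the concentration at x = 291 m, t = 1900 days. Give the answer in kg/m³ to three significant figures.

For an instantaneous plane source, C(x,t) = M/(n_e·A·√(4πDt)) · exp(−(x−vt)²/(4Dt)), with n_e·A the pore (flow) area.
Plume center vt = 0.149 × 1900 = 283.1 m, so the well at 291 m is 7.9 m downgradient of the peak.
√(4πDt) = 19.05 m, giving peak height M/(n_e·A·√(4πDt)) = 16.7/(0.33 × 55.9 × 19.05) = 0.04752 kg/m³.
(x−vt)²/(4Dt) = (7.9)²/(4 × 0.0152 × 1900) = 0.5403; exp(−0.5403) = 0.5826.
C = 0.04752 × 0.5826 = 0.0277 kg/m³.

0.0277 kg/m³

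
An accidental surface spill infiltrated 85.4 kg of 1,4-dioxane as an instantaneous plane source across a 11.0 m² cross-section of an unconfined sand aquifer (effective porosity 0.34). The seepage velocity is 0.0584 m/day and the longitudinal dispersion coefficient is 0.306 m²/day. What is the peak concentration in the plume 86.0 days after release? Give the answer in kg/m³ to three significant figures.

The peak of an instantaneous 1D plume sits at x = vt; there the Gaussian factor is 1 and C_max = M/(n_e·A·√(4πDt)), where n_e·A is the pore area the mass is dissolved in.
√(4πDt) = √(4π × 0.306 × 86.0) = 18.19 m, so C_max = 85.4/(0.34 × 11.0 × 18.19) = 1.26 kg/m³.

1.26 kg/m³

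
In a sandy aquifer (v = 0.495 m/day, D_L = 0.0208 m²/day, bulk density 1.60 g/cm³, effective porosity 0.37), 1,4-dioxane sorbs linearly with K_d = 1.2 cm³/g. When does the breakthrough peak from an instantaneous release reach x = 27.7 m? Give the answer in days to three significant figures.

346 days

Retardation factor R = 1 + ρ_b·K_d/n = 1 + 1.60 × 1.2/0.37 = 6.189.
Sorption retards both mechanisms: v_R = v/R = 0.07998 m/day, D_R = D/R = 0.003361 m²/day.
Peak time from v_R²t² + 2D_R t − x² = 0: t = (√(D_R² + v_R²x²) − D_R)/v_R².
√(D_R² + v_R²x²) = √(0.003361² + 0.07998² × 27.7²) = 2.215; v_R² = 0.006397.
t = (2.215 − 0.003361)/0.006397 = 346 days.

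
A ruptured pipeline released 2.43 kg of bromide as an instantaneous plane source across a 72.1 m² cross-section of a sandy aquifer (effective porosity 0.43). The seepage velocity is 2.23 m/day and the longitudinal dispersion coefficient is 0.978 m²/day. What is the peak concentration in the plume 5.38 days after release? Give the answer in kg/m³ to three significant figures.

The peak of an instantaneous 1D plume sits at x = vt; there the Gaussian factor is 1 and C_max = M/(n_e·A·√(4πDt)), where n_e·A is the pore area the mass is dissolved in.
√(4πDt) = √(4π × 0.978 × 5.38) = 8.131 m, so C_max = 2.43/(0.43 × 72.1 × 8.131) = 0.00964 kg/m³.

0.00964 kg/m³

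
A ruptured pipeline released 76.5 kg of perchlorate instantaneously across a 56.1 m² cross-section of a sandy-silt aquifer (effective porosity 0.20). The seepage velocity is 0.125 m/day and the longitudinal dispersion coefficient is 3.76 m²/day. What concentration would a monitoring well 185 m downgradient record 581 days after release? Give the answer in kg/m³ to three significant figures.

0.00970 kg/m³

For an instantaneous plane source, C(x,t) = M/(n_e·A·√(4πDt)) · exp(−(x−vt)²/(4Dt)), with n_e·A the pore (flow) area.
Plume center vt = 0.125 × 581 = 72.625 m, so the well at 185 m is 112.375 m downgradient of the peak.
√(4πDt) = 165.7 m, giving peak height M/(n_e·A·√(4πDt)) = 76.5/(0.20 × 56.1 × 165.7) = 0.04115 kg/m³.
(x−vt)²/(4Dt) = (112.375)²/(4 × 3.76 × 581) = 1.445; exp(−1.445) = 0.2357.
C = 0.04115 × 0.2357 = 0.00970 kg/m³.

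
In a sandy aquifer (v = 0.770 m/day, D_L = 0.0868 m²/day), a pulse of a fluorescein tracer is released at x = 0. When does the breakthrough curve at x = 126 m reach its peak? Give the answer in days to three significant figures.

For the 1D instantaneous-source solution, setting ∂C/∂t = 0 at fixed x gives v²t² + 2Dt − x² = 0, so t = (√(D² + v²x²) − D)/v².
√(D² + v²x²) = √(0.0868² + 0.770² × 126²) = 97.02; v² = 0.5929.
t = (97.02 − 0.0868)/0.5929 = 163 days (vs. the pure-advection estimate x/v = 164 d).

163 days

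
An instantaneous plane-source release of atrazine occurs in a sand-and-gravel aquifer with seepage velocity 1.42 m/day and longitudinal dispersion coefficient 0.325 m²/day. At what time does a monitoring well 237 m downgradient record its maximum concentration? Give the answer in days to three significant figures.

167 days

For the 1D instantaneous-source solution, setting ∂C/∂t = 0 at fixed x gives v²t² + 2Dt − x² = 0, so t = (√(D² + v²x²) − D)/v².
√(D² + v²x²) = √(0.325² + 1.42² × 237²) = 336.5; v² = 2.0164.
t = (336.5 − 0.325)/2.0164 = 167 days (vs. the pure-advection estimate x/v = 167 d).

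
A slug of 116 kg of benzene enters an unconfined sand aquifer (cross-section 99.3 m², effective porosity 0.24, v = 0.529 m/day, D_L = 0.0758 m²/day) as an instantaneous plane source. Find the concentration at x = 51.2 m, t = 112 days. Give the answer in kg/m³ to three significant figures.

For an instantaneous plane source, C(x,t) = M/(n_e·A·√(4πDt)) · exp(−(x−vt)²/(4Dt)), with n_e·A the pore (flow) area.
Plume center vt = 0.529 × 112 = 59.248 m, so the well at 51.2 m is 8.048 m upgradient of the peak.
√(4πDt) = 10.33 m, giving peak height M/(n_e·A·√(4πDt)) = 116/(0.24 × 99.3 × 10.33) = 0.4712 kg/m³.
(x−vt)²/(4Dt) = (-8.048)²/(4 × 0.0758 × 112) = 1.907; exp(−1.907) = 0.1485.
C = 0.4712 × 0.1485 = 0.0700 kg/m³.

0.0700 kg/m³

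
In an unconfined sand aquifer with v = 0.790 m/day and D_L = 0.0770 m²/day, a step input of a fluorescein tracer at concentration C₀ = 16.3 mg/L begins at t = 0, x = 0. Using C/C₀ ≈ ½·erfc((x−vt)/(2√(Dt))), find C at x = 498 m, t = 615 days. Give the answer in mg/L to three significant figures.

1.73 mg/L

For a continuous step input, C/C₀ ≈ ½·erfc((x−vt)/(2√(Dt))).
vt = 0.790 × 615 = 485.85 m and 2√(Dt) = 2√(0.0770 × 615) = 13.76 m.
Argument (x−vt)/(2√(Dt)) = (498 − 485.85)/13.76 = 0.8830; ½·erfc(0.8830) = 0.1059.
C = 16.3 × 0.1059 = 1.73 mg/L.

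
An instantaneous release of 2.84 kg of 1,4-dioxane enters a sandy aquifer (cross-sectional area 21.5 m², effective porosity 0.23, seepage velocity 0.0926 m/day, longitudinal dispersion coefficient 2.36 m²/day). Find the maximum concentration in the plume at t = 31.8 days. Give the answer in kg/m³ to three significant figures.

The peak of an instantaneous 1D plume sits at x = vt; there the Gaussian factor is 1 and C_max = M/(n_e·A·√(4πDt)), where n_e·A is the pore area the mass is dissolved in.
√(4πDt) = √(4π × 2.36 × 31.8) = 30.71 m, so C_max = 2.84/(0.23 × 21.5 × 30.71) = 0.0187 kg/m³.

0.0187 kg/m³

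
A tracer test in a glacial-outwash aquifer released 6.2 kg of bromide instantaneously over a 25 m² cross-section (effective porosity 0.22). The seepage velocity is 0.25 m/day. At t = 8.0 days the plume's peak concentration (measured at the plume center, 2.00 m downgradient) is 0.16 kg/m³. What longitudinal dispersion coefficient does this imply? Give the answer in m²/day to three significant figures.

At the plume center C_max = M/(n_e·A·√(4πDt)), so D = M²/(4πt·(n_e·A·C_max)²).
n_e·A·C_max = 0.22 × 25 × 0.16 = 0.8800 kg/m.
D = 6.2²/(4π × 8.0 × 0.8800²) = 0.494 m²/day.

0.494 m²/day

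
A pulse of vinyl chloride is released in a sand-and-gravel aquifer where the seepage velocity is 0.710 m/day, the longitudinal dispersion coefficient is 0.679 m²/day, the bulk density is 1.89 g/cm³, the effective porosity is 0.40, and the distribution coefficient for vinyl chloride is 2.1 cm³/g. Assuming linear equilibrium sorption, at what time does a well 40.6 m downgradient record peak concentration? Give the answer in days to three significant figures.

610 days

Retardation factor R = 1 + ρ_b·K_d/n = 1 + 1.89 × 2.1/0.40 = 10.92.
Sorption retards both mechanisms: v_R = v/R = 0.06502 m/day, D_R = D/R = 0.06218 m²/day.
Peak time from v_R²t² + 2D_R t − x² = 0: t = (√(D_R² + v_R²x²) − D_R)/v_R².
√(D_R² + v_R²x²) = √(0.06218² + 0.06502² × 40.6²) = 2.641; v_R² = 0.004228.
t = (2.641 − 0.06218)/0.004228 = 610 days.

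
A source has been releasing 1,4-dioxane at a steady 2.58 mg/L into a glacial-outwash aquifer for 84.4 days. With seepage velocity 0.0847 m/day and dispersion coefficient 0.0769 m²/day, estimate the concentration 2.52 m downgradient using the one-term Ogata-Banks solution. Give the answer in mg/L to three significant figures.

For a continuous step input, C/C₀ ≈ ½·erfc((x−vt)/(2√(Dt))).
vt = 0.0847 × 84.4 = 7.14868 m and 2√(Dt) = 2√(0.0769 × 84.4) = 5.095 m.
Argument (x−vt)/(2√(Dt)) = (2.52 − 7.14868)/5.095 = -0.9085; ½·erfc(-0.9085) = 0.9006.
C = 2.58 × 0.9006 = 2.32 mg/L.

2.32 mg/L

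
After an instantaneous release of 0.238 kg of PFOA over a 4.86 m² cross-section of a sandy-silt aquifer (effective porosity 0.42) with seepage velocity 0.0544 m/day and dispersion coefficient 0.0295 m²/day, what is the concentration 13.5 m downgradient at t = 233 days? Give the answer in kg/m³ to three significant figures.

0.0122 kg/m³

For an instantaneous plane source, C(x,t) = M/(n_e·A·√(4πDt)) · exp(−(x−vt)²/(4Dt)), with n_e·A the pore (flow) area.
Plume center vt = 0.0544 × 233 = 12.6752 m, so the well at 13.5 m is 0.8248 m downgradient of the peak.
√(4πDt) = 9.294 m, giving peak height M/(n_e·A·√(4πDt)) = 0.238/(0.42 × 4.86 × 9.294) = 0.01255 kg/m³.
(x−vt)²/(4Dt) = (0.8248)²/(4 × 0.0295 × 233) = 0.02474; exp(−0.02474) = 0.9756.
C = 0.01255 × 0.9756 = 0.0122 kg/m³.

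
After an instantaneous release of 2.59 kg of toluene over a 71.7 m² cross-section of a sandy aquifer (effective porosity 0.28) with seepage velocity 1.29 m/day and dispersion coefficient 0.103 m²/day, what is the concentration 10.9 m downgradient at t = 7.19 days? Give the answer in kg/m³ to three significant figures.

For an instantaneous plane source, C(x,t) = M/(n_e·A·√(4πDt)) · exp(−(x−vt)²/(4Dt)), with n_e·A the pore (flow) area.
Plume center vt = 1.29 × 7.19 = 9.2751 m, so the well at 10.9 m is 1.6249 m downgradient of the peak.
√(4πDt) = 3.051 m, giving peak height M/(n_e·A·√(4πDt)) = 2.59/(0.28 × 71.7 × 3.051) = 0.04228 kg/m³.
(x−vt)²/(4Dt) = (1.6249)²/(4 × 0.103 × 7.19) = 0.8913; exp(−0.8913) = 0.4101.
C = 0.04228 × 0.4101 = 0.0173 kg/m³.

0.0173 kg/m³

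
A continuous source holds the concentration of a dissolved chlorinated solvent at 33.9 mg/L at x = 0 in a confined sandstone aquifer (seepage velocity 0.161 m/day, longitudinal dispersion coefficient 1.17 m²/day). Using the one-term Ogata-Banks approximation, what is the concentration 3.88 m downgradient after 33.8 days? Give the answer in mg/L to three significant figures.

For a continuous step input, C/C₀ ≈ ½·erfc((x−vt)/(2√(Dt))).
vt = 0.161 × 33.8 = 5.4418 m and 2√(Dt) = 2√(1.17 × 33.8) = 12.58 m.
Argument (x−vt)/(2√(Dt)) = (3.88 − 5.4418)/12.58 = -0.1241; ½·erfc(-0.1241) = 0.5697.
C = 33.9 × 0.5697 = 19.3 mg/L.

19.3 mg/L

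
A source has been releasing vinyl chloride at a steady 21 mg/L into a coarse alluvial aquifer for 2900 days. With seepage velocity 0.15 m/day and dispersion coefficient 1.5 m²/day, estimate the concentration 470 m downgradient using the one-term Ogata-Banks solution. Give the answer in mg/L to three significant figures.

7.43 mg/L

For a continuous step input, C/C₀ ≈ ½·erfc((x−vt)/(2√(Dt))).
vt = 0.15 × 2900 = 435 m and 2√(Dt) = 2√(1.5 × 2900) = 131.9 m.
Argument (x−vt)/(2√(Dt)) = (470 − 435)/131.9 = 0.2654; ½·erfc(0.2654) = 0.3537.
C = 21 × 0.3537 = 7.43 mg/L.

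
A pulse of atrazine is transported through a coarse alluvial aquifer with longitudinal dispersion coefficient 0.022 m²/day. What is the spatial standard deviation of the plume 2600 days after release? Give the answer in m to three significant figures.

10.7 m

Dispersive spreading gives a Gaussian with σ² = 2Dt; advection only shifts the center.
σ = √(2 × 0.022 × 2600) = 10.7 m.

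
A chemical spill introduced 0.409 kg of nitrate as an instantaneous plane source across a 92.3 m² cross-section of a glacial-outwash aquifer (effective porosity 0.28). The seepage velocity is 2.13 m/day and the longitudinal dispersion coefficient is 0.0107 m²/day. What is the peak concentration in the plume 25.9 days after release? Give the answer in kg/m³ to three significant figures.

The peak of an instantaneous 1D plume sits at x = vt; there the Gaussian factor is 1 and C_max = M/(n_e·A·√(4πDt)), where n_e·A is the pore area the mass is dissolved in.
√(4πDt) = √(4π × 0.0107 × 25.9) = 1.866 m, so C_max = 0.409/(0.28 × 92.3 × 1.866) = 0.00848 kg/m³.

0.00848 kg/m³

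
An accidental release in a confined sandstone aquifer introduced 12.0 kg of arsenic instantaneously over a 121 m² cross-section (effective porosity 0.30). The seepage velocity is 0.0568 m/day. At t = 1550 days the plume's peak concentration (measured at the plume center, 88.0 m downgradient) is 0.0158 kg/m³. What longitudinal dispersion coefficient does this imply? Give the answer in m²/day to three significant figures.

At the plume center C_max = M/(n_e·A·√(4πDt)), so D = M²/(4πt·(n_e·A·C_max)²).
n_e·A·C_max = 0.30 × 121 × 0.0158 = 0.5735 kg/m.
D = 12.0²/(4π × 1550 × 0.5735²) = 0.0225 m²/day.

0.0225 m²/day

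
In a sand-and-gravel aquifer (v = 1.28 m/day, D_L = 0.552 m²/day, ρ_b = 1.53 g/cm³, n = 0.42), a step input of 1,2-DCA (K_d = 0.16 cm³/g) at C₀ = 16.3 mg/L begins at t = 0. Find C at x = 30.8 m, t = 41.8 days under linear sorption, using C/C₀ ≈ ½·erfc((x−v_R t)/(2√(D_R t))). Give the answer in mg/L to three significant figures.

Retardation factor R = 1 + ρ_b·K_d/n = 1 + 1.53 × 0.16/0.42 = 1.583.
Sorption retards both mechanisms: v_R = v/R = 0.8086 m/day, D_R = D/R = 0.3487 m²/day.
v_R·t = 0.8086 × 41.8 = 33.79948 m; 2√(D_R t) = 7.636 m; argument = (30.8 − 33.79948)/7.636 = -0.3928.
C = C₀ × ½·erfc(-0.3928) = 16.3 × 0.7107 = 11.6 mg/L.

11.6 mg/L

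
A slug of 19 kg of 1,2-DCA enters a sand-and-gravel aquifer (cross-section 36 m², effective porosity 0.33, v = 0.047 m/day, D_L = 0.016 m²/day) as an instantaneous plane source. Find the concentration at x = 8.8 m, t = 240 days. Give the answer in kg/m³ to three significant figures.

0.154 kg/m³

For an instantaneous plane source, C(x,t) = M/(n_e·A·√(4πDt)) · exp(−(x−vt)²/(4Dt)), with n_e·A the pore (flow) area.
Plume center vt = 0.047 × 240 = 11.28 m, so the well at 8.8 m is 2.48 m upgradient of the peak.
√(4πDt) = 6.947 m, giving peak height M/(n_e·A·√(4πDt)) = 19/(0.33 × 36 × 6.947) = 0.2302 kg/m³.
(x−vt)²/(4Dt) = (-2.48)²/(4 × 0.016 × 240) = 0.4004; exp(−0.4004) = 0.6701.
C = 0.2302 × 0.6701 = 0.154 kg/m³.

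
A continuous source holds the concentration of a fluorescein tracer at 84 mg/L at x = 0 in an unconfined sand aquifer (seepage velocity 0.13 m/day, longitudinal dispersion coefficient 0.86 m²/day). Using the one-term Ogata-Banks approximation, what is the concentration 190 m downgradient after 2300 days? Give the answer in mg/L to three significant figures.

80.5 mg/L

For a continuous step input, C/C₀ ≈ ½·erfc((x−vt)/(2√(Dt))).
vt = 0.13 × 2300 = 299 m and 2√(Dt) = 2√(0.86 × 2300) = 88.95 m.
Argument (x−vt)/(2√(Dt)) = (190 − 299)/88.95 = -1.225; ½·erfc(-1.225) = 0.9584.
C = 84 × 0.9584 = 80.5 mg/L.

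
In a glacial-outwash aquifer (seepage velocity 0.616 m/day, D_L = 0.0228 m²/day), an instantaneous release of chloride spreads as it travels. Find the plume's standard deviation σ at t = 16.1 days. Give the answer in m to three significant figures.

0.857 m

Dispersive spreading gives a Gaussian with σ² = 2Dt; advection only shifts the center.
σ = √(2 × 0.0228 × 16.1) = 0.857 m.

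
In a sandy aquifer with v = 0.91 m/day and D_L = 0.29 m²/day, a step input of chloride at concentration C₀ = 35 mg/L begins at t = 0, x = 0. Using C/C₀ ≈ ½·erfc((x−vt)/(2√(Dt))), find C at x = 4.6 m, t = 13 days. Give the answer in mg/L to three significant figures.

For a continuous step input, C/C₀ ≈ ½·erfc((x−vt)/(2√(Dt))).
vt = 0.91 × 13 = 11.83 m and 2√(Dt) = 2√(0.29 × 13) = 3.883 m.
Argument (x−vt)/(2√(Dt)) = (4.6 − 11.83)/3.883 = -1.862; ½·erfc(-1.862) = 0.9958.
C = 35 × 0.9958 = 34.9 mg/L.

34.9 mg/L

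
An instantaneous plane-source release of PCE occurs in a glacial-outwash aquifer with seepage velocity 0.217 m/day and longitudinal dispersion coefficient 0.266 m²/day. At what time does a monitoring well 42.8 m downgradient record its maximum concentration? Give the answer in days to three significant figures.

For the 1D instantaneous-source solution, setting ∂C/∂t = 0 at fixed x gives v²t² + 2Dt − x² = 0, so t = (√(D² + v²x²) − D)/v².
√(D² + v²x²) = √(0.266² + 0.217² × 42.8²) = 9.291; v² = 0.047089.
t = (9.291 − 0.266)/0.047089 = 192 days (vs. the pure-advection estimate x/v = 197 d).

192 days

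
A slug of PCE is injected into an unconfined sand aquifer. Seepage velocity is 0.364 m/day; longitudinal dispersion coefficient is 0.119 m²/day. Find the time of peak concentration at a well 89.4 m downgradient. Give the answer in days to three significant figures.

For the 1D instantaneous-source solution, setting ∂C/∂t = 0 at fixed x gives v²t² + 2Dt − x² = 0, so t = (√(D² + v²x²) − D)/v².
√(D² + v²x²) = √(0.119² + 0.364² × 89.4²) = 32.54; v² = 0.132496.
t = (32.54 − 0.119)/0.132496 = 245 days (vs. the pure-advection estimate x/v = 246 d).

245 days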